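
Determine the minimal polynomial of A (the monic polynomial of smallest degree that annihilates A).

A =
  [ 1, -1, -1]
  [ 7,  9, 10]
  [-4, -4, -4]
x^3 - 6*x^2 + 12*x - 8

The characteristic polynomial is χ_A(x) = (x - 2)^3, so the eigenvalues are known. The minimal polynomial is
  m_A(x) = Π_λ (x − λ)^{k_λ}
where k_λ is the size of the *largest* Jordan block for λ (equivalently, the smallest k with (A − λI)^k v = 0 for every generalised eigenvector v of λ).

  λ = 2: largest Jordan block has size 3, contributing (x − 2)^3

So m_A(x) = (x - 2)^3 = x^3 - 6*x^2 + 12*x - 8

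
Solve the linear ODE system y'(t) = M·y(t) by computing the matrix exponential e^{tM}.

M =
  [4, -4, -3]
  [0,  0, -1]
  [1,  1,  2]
e^{tM} =
  [t^2*exp(2*t)/2 + 2*t*exp(2*t) + exp(2*t), -3*t^2*exp(2*t)/2 - 4*t*exp(2*t), -t^2*exp(2*t) - 3*t*exp(2*t)]
  [-t^2*exp(2*t)/2, 3*t^2*exp(2*t)/2 - 2*t*exp(2*t) + exp(2*t), t^2*exp(2*t) - t*exp(2*t)]
  [t^2*exp(2*t) + t*exp(2*t), -3*t^2*exp(2*t) + t*exp(2*t), -2*t^2*exp(2*t) + exp(2*t)]

Strategy: write M = P · J · P⁻¹ where J is a Jordan canonical form, so e^{tM} = P · e^{tJ} · P⁻¹, and e^{tJ} can be computed block-by-block.

M has Jordan form
J =
  [2, 1, 0]
  [0, 2, 1]
  [0, 0, 2]
(up to reordering of blocks).

Per-block formulas:
  For a 3×3 Jordan block J_3(2): exp(t · J_3(2)) = e^(2t)·(I + t·N + (t^2/2)·N^2), where N is the 3×3 nilpotent shift.

After assembling e^{tJ} and conjugating by P, we get:

e^{tM} =
  [t^2*exp(2*t)/2 + 2*t*exp(2*t) + exp(2*t), -3*t^2*exp(2*t)/2 - 4*t*exp(2*t), -t^2*exp(2*t) - 3*t*exp(2*t)]
  [-t^2*exp(2*t)/2, 3*t^2*exp(2*t)/2 - 2*t*exp(2*t) + exp(2*t), t^2*exp(2*t) - t*exp(2*t)]
  [t^2*exp(2*t) + t*exp(2*t), -3*t^2*exp(2*t) + t*exp(2*t), -2*t^2*exp(2*t) + exp(2*t)]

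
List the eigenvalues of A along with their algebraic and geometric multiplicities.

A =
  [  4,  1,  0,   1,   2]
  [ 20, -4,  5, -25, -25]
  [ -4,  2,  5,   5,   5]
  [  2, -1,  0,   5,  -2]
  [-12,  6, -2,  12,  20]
λ = 6: alg = 5, geom = 3

Step 1 — factor the characteristic polynomial to read off the algebraic multiplicities:
  χ_A(x) = (x - 6)^5

Step 2 — compute geometric multiplicities via the rank-nullity identity g(λ) = n − rank(A − λI):
  rank(A − (6)·I) = 2, so dim ker(A − (6)·I) = n − 2 = 3

Summary:
  λ = 6: algebraic multiplicity = 5, geometric multiplicity = 3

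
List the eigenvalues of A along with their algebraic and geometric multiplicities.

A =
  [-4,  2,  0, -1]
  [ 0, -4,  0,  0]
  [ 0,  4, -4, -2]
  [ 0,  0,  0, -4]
λ = -4: alg = 4, geom = 3

Step 1 — factor the characteristic polynomial to read off the algebraic multiplicities:
  χ_A(x) = (x + 4)^4

Step 2 — compute geometric multiplicities via the rank-nullity identity g(λ) = n − rank(A − λI):
  rank(A − (-4)·I) = 1, so dim ker(A − (-4)·I) = n − 1 = 3

Summary:
  λ = -4: algebraic multiplicity = 4, geometric multiplicity = 3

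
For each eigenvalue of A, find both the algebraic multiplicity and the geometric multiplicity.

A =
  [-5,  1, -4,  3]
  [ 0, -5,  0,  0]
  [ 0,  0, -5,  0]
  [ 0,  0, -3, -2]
λ = -5: alg = 3, geom = 2; λ = -2: alg = 1, geom = 1

Step 1 — factor the characteristic polynomial to read off the algebraic multiplicities:
  χ_A(x) = (x + 2)*(x + 5)^3

Step 2 — compute geometric multiplicities via the rank-nullity identity g(λ) = n − rank(A − λI):
  rank(A − (-5)·I) = 2, so dim ker(A − (-5)·I) = n − 2 = 2
  rank(A − (-2)·I) = 3, so dim ker(A − (-2)·I) = n − 3 = 1

Summary:
  λ = -5: algebraic multiplicity = 3, geometric multiplicity = 2
  λ = -2: algebraic multiplicity = 1, geometric multiplicity = 1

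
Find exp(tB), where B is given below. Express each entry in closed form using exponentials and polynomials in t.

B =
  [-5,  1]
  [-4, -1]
e^{tB} =
  [-2*t*exp(-3*t) + exp(-3*t), t*exp(-3*t)]
  [-4*t*exp(-3*t), 2*t*exp(-3*t) + exp(-3*t)]

Strategy: write B = P · J · P⁻¹ where J is a Jordan canonical form, so e^{tB} = P · e^{tJ} · P⁻¹, and e^{tJ} can be computed block-by-block.

B has Jordan form
J =
  [-3,  1]
  [ 0, -3]
(up to reordering of blocks).

Per-block formulas:
  For a 2×2 Jordan block J_2(-3): exp(t · J_2(-3)) = e^(-3t)·(I + t·N), where N is the 2×2 nilpotent shift.

After assembling e^{tJ} and conjugating by P, we get:

e^{tB} =
  [-2*t*exp(-3*t) + exp(-3*t), t*exp(-3*t)]
  [-4*t*exp(-3*t), 2*t*exp(-3*t) + exp(-3*t)]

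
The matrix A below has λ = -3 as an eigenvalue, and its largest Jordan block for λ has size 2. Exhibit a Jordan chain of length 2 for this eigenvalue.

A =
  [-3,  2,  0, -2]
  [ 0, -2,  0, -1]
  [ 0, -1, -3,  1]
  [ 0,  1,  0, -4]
A Jordan chain for λ = -3 of length 2:
v_1 = (2, 1, -1, 1)ᵀ
v_2 = (0, 1, 0, 0)ᵀ

Let N = A − (-3)·I. We want v_2 with N^2 v_2 = 0 but N^1 v_2 ≠ 0; then v_{j-1} := N · v_j for j = 2, …, 2.

Pick v_2 = (0, 1, 0, 0)ᵀ.
Then v_1 = N · v_2 = (2, 1, -1, 1)ᵀ.

Sanity check: (A − (-3)·I) v_1 = (0, 0, 0, 0)ᵀ = 0. ✓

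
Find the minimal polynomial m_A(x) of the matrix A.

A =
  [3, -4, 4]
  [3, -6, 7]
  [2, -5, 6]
x^3 - 3*x^2 + 3*x - 1

The characteristic polynomial is χ_A(x) = (x - 1)^3, so the eigenvalues are known. The minimal polynomial is
  m_A(x) = Π_λ (x − λ)^{k_λ}
where k_λ is the size of the *largest* Jordan block for λ (equivalently, the smallest k with (A − λI)^k v = 0 for every generalised eigenvector v of λ).

  λ = 1: largest Jordan block has size 3, contributing (x − 1)^3

So m_A(x) = (x - 1)^3 = x^3 - 3*x^2 + 3*x - 1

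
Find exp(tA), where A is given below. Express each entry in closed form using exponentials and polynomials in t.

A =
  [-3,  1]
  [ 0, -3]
e^{tA} =
  [exp(-3*t), t*exp(-3*t)]
  [0, exp(-3*t)]

Strategy: write A = P · J · P⁻¹ where J is a Jordan canonical form, so e^{tA} = P · e^{tJ} · P⁻¹, and e^{tJ} can be computed block-by-block.

A has Jordan form
J =
  [-3,  1]
  [ 0, -3]
(up to reordering of blocks).

Per-block formulas:
  For a 2×2 Jordan block J_2(-3): exp(t · J_2(-3)) = e^(-3t)·(I + t·N), where N is the 2×2 nilpotent shift.

After assembling e^{tJ} and conjugating by P, we get:

e^{tA} =
  [exp(-3*t), t*exp(-3*t)]
  [0, exp(-3*t)]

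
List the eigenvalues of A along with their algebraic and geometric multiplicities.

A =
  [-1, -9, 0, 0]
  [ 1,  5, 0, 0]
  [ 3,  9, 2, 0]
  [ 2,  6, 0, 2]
λ = 2: alg = 4, geom = 3

Step 1 — factor the characteristic polynomial to read off the algebraic multiplicities:
  χ_A(x) = (x - 2)^4

Step 2 — compute geometric multiplicities via the rank-nullity identity g(λ) = n − rank(A − λI):
  rank(A − (2)·I) = 1, so dim ker(A − (2)·I) = n − 1 = 3

Summary:
  λ = 2: algebraic multiplicity = 4, geometric multiplicity = 3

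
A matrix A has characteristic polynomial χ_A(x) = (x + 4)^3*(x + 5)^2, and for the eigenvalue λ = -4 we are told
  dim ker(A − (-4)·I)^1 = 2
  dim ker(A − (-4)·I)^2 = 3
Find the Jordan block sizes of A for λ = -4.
Block sizes for λ = -4: [2, 1]

From the dimensions of kernels of powers, the number of Jordan blocks of size at least j is d_j − d_{j−1} where d_j = dim ker(N^j) (with d_0 = 0). Computing the differences gives [2, 1].
The number of blocks of size exactly k is (#blocks of size ≥ k) − (#blocks of size ≥ k + 1), so the partition is: 1 block(s) of size 1, 1 block(s) of size 2.
In nonincreasing order the block sizes are [2, 1].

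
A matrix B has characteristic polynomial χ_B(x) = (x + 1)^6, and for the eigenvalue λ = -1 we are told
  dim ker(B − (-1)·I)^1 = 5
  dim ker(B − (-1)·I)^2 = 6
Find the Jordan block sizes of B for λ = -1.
Block sizes for λ = -1: [2, 1, 1, 1, 1]

From the dimensions of kernels of powers, the number of Jordan blocks of size at least j is d_j − d_{j−1} where d_j = dim ker(N^j) (with d_0 = 0). Computing the differences gives [5, 1].
The number of blocks of size exactly k is (#blocks of size ≥ k) − (#blocks of size ≥ k + 1), so the partition is: 4 block(s) of size 1, 1 block(s) of size 2.
In nonincreasing order the block sizes are [2, 1, 1, 1, 1].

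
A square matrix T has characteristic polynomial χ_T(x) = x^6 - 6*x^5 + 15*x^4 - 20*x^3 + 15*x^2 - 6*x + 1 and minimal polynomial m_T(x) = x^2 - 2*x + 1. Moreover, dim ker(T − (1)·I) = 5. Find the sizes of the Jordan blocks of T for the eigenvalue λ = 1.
Block sizes for λ = 1: [2, 1, 1, 1, 1]

Step 1 — from the characteristic polynomial, algebraic multiplicity of λ = 1 is 6. From dim ker(T − (1)·I) = 5, there are exactly 5 Jordan blocks for λ = 1.
Step 2 — from the minimal polynomial, the factor (x − 1)^2 tells us the largest block for λ = 1 has size 2.
Step 3 — with total size 6, 5 blocks, and largest block 2, the block sizes (in nonincreasing order) are [2, 1, 1, 1, 1].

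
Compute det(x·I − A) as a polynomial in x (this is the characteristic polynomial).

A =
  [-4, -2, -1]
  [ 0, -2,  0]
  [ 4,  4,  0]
x^3 + 6*x^2 + 12*x + 8

Expanding det(x·I − A) (e.g. by cofactor expansion or by noting that A is similar to its Jordan form J, which has the same characteristic polynomial as A) gives
  χ_A(x) = x^3 + 6*x^2 + 12*x + 8
which factors as (x + 2)^3. The eigenvalues (with algebraic multiplicities) are λ = -2 with multiplicity 3.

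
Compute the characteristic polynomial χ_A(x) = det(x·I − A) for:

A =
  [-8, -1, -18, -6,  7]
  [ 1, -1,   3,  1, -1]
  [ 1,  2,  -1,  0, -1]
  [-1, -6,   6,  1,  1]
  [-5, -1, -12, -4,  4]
x^5 + 5*x^4 + 10*x^3 + 10*x^2 + 5*x + 1

Expanding det(x·I − A) (e.g. by cofactor expansion or by noting that A is similar to its Jordan form J, which has the same characteristic polynomial as A) gives
  χ_A(x) = x^5 + 5*x^4 + 10*x^3 + 10*x^2 + 5*x + 1
which factors as (x + 1)^5. The eigenvalues (with algebraic multiplicities) are λ = -1 with multiplicity 5.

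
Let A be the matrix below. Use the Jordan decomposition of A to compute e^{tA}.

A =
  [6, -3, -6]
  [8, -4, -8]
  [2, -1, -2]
e^{tA} =
  [6*t + 1, -3*t, -6*t]
  [8*t, 1 - 4*t, -8*t]
  [2*t, -t, 1 - 2*t]

Strategy: write A = P · J · P⁻¹ where J is a Jordan canonical form, so e^{tA} = P · e^{tJ} · P⁻¹, and e^{tJ} can be computed block-by-block.

A has Jordan form
J =
  [0, 1, 0]
  [0, 0, 0]
  [0, 0, 0]
(up to reordering of blocks).

Per-block formulas:
  For a 1×1 block at λ = 0: exp(t · [0]) = [e^(0t)].
  For a 2×2 Jordan block J_2(0): exp(t · J_2(0)) = e^(0t)·(I + t·N), where N is the 2×2 nilpotent shift.

After assembling e^{tJ} and conjugating by P, we get:

e^{tA} =
  [6*t + 1, -3*t, -6*t]
  [8*t, 1 - 4*t, -8*t]
  [2*t, -t, 1 - 2*t]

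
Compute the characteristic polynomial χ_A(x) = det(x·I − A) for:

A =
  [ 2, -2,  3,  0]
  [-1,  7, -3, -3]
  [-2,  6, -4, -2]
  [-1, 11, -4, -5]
x^4

Expanding det(x·I − A) (e.g. by cofactor expansion or by noting that A is similar to its Jordan form J, which has the same characteristic polynomial as A) gives
  χ_A(x) = x^4
which factors as x^4. The eigenvalues (with algebraic multiplicities) are λ = 0 with multiplicity 4.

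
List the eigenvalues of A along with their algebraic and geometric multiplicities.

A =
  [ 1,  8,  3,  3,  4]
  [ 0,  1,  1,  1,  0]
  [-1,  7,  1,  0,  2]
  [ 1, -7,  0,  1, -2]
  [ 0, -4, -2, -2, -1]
λ = -1: alg = 1, geom = 1; λ = 1: alg = 4, geom = 2

Step 1 — factor the characteristic polynomial to read off the algebraic multiplicities:
  χ_A(x) = (x - 1)^4*(x + 1)

Step 2 — compute geometric multiplicities via the rank-nullity identity g(λ) = n − rank(A − λI):
  rank(A − (-1)·I) = 4, so dim ker(A − (-1)·I) = n − 4 = 1
  rank(A − (1)·I) = 3, so dim ker(A − (1)·I) = n − 3 = 2

Summary:
  λ = -1: algebraic multiplicity = 1, geometric multiplicity = 1
  λ = 1: algebraic multiplicity = 4, geometric multiplicity = 2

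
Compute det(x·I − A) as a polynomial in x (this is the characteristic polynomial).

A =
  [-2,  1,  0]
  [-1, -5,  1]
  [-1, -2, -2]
x^3 + 9*x^2 + 27*x + 27

Expanding det(x·I − A) (e.g. by cofactor expansion or by noting that A is similar to its Jordan form J, which has the same characteristic polynomial as A) gives
  χ_A(x) = x^3 + 9*x^2 + 27*x + 27
which factors as (x + 3)^3. The eigenvalues (with algebraic multiplicities) are λ = -3 with multiplicity 3.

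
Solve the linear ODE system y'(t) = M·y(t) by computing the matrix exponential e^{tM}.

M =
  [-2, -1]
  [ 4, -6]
e^{tM} =
  [2*t*exp(-4*t) + exp(-4*t), -t*exp(-4*t)]
  [4*t*exp(-4*t), -2*t*exp(-4*t) + exp(-4*t)]

Strategy: write M = P · J · P⁻¹ where J is a Jordan canonical form, so e^{tM} = P · e^{tJ} · P⁻¹, and e^{tJ} can be computed block-by-block.

M has Jordan form
J =
  [-4,  1]
  [ 0, -4]
(up to reordering of blocks).

Per-block formulas:
  For a 2×2 Jordan block J_2(-4): exp(t · J_2(-4)) = e^(-4t)·(I + t·N), where N is the 2×2 nilpotent shift.

After assembling e^{tJ} and conjugating by P, we get:

e^{tM} =
  [2*t*exp(-4*t) + exp(-4*t), -t*exp(-4*t)]
  [4*t*exp(-4*t), -2*t*exp(-4*t) + exp(-4*t)]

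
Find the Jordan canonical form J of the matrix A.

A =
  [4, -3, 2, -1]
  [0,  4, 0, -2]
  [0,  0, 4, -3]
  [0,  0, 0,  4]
J_2(4) ⊕ J_2(4)

The characteristic polynomial is
  det(x·I − A) = x^4 - 16*x^3 + 96*x^2 - 256*x + 256 = (x - 4)^4

Eigenvalues and multiplicities (the geometric multiplicity of λ is n − rank(A − λI), which equals the number of Jordan blocks for λ):
  λ = 4: algebraic multiplicity = 4, geometric multiplicity = 2

Determining the block sizes for each eigenvalue:
  λ = 4: with am = 4 and gm = 2, the partition is not yet determined (e.g. several partitions of 4 into 2 parts exist). Let N = A − (4)·I. Computing rank(N^1) = 2, rank(N^2) = 0; the number of blocks of size ≥ j is rank(N^{j−1}) − rank(N^j), giving [2, 2]. So we have 2 block(s) of size 2 → block sizes [2, 2]

Assembling the blocks gives a Jordan form
J =
  [4, 1, 0, 0]
  [0, 4, 0, 0]
  [0, 0, 4, 1]
  [0, 0, 0, 4]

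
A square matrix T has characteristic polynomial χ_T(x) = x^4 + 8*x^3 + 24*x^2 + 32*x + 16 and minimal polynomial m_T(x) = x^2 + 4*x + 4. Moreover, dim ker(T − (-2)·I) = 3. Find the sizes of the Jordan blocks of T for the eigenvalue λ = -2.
Block sizes for λ = -2: [2, 1, 1]

Step 1 — from the characteristic polynomial, algebraic multiplicity of λ = -2 is 4. From dim ker(T − (-2)·I) = 3, there are exactly 3 Jordan blocks for λ = -2.
Step 2 — from the minimal polynomial, the factor (x + 2)^2 tells us the largest block for λ = -2 has size 2.
Step 3 — with total size 4, 3 blocks, and largest block 2, the block sizes (in nonincreasing order) are [2, 1, 1].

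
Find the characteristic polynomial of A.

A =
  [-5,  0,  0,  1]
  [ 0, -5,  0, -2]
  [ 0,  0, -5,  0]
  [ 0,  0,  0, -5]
x^4 + 20*x^3 + 150*x^2 + 500*x + 625

Expanding det(x·I − A) (e.g. by cofactor expansion or by noting that A is similar to its Jordan form J, which has the same characteristic polynomial as A) gives
  χ_A(x) = x^4 + 20*x^3 + 150*x^2 + 500*x + 625
which factors as (x + 5)^4. The eigenvalues (with algebraic multiplicities) are λ = -5 with multiplicity 4.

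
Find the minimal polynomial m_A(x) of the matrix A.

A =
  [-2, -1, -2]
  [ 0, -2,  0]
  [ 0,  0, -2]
x^2 + 4*x + 4

The characteristic polynomial is χ_A(x) = (x + 2)^3, so the eigenvalues are known. The minimal polynomial is
  m_A(x) = Π_λ (x − λ)^{k_λ}
where k_λ is the size of the *largest* Jordan block for λ (equivalently, the smallest k with (A − λI)^k v = 0 for every generalised eigenvector v of λ).

  λ = -2: largest Jordan block has size 2, contributing (x + 2)^2

So m_A(x) = (x + 2)^2 = x^2 + 4*x + 4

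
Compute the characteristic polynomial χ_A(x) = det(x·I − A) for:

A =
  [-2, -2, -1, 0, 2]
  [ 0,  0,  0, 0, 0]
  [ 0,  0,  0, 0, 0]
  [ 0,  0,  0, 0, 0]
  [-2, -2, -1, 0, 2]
x^5

Expanding det(x·I − A) (e.g. by cofactor expansion or by noting that A is similar to its Jordan form J, which has the same characteristic polynomial as A) gives
  χ_A(x) = x^5
which factors as x^5. The eigenvalues (with algebraic multiplicities) are λ = 0 with multiplicity 5.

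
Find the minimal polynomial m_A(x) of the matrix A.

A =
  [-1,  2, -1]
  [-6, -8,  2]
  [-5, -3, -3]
x^3 + 12*x^2 + 48*x + 64

The characteristic polynomial is χ_A(x) = (x + 4)^3, so the eigenvalues are known. The minimal polynomial is
  m_A(x) = Π_λ (x − λ)^{k_λ}
where k_λ is the size of the *largest* Jordan block for λ (equivalently, the smallest k with (A − λI)^k v = 0 for every generalised eigenvector v of λ).

  λ = -4: largest Jordan block has size 3, contributing (x + 4)^3

So m_A(x) = (x + 4)^3 = x^3 + 12*x^2 + 48*x + 64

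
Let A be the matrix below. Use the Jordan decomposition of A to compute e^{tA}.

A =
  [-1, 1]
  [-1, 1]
e^{tA} =
  [1 - t, t]
  [-t, t + 1]

Strategy: write A = P · J · P⁻¹ where J is a Jordan canonical form, so e^{tA} = P · e^{tJ} · P⁻¹, and e^{tJ} can be computed block-by-block.

A has Jordan form
J =
  [0, 1]
  [0, 0]
(up to reordering of blocks).

Per-block formulas:
  For a 2×2 Jordan block J_2(0): exp(t · J_2(0)) = e^(0t)·(I + t·N), where N is the 2×2 nilpotent shift.

After assembling e^{tJ} and conjugating by P, we get:

e^{tA} =
  [1 - t, t]
  [-t, t + 1]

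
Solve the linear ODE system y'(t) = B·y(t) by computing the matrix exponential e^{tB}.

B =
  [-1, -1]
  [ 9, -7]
e^{tB} =
  [3*t*exp(-4*t) + exp(-4*t), -t*exp(-4*t)]
  [9*t*exp(-4*t), -3*t*exp(-4*t) + exp(-4*t)]

Strategy: write B = P · J · P⁻¹ where J is a Jordan canonical form, so e^{tB} = P · e^{tJ} · P⁻¹, and e^{tJ} can be computed block-by-block.

B has Jordan form
J =
  [-4,  1]
  [ 0, -4]
(up to reordering of blocks).

Per-block formulas:
  For a 2×2 Jordan block J_2(-4): exp(t · J_2(-4)) = e^(-4t)·(I + t·N), where N is the 2×2 nilpotent shift.

After assembling e^{tJ} and conjugating by P, we get:

e^{tB} =
  [3*t*exp(-4*t) + exp(-4*t), -t*exp(-4*t)]
  [9*t*exp(-4*t), -3*t*exp(-4*t) + exp(-4*t)]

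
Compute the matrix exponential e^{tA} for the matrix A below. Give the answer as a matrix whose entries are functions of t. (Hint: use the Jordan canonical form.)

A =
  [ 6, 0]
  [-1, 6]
e^{tA} =
  [exp(6*t), 0]
  [-t*exp(6*t), exp(6*t)]

Strategy: write A = P · J · P⁻¹ where J is a Jordan canonical form, so e^{tA} = P · e^{tJ} · P⁻¹, and e^{tJ} can be computed block-by-block.

A has Jordan form
J =
  [6, 1]
  [0, 6]
(up to reordering of blocks).

Per-block formulas:
  For a 2×2 Jordan block J_2(6): exp(t · J_2(6)) = e^(6t)·(I + t·N), where N is the 2×2 nilpotent shift.

After assembling e^{tJ} and conjugating by P, we get:

e^{tA} =
  [exp(6*t), 0]
  [-t*exp(6*t), exp(6*t)]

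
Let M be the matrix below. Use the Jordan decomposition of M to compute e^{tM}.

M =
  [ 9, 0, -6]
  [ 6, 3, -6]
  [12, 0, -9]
e^{tM} =
  [2*exp(3*t) - exp(-3*t), 0, -exp(3*t) + exp(-3*t)]
  [exp(3*t) - exp(-3*t), exp(3*t), -exp(3*t) + exp(-3*t)]
  [2*exp(3*t) - 2*exp(-3*t), 0, -exp(3*t) + 2*exp(-3*t)]

Strategy: write M = P · J · P⁻¹ where J is a Jordan canonical form, so e^{tM} = P · e^{tJ} · P⁻¹, and e^{tJ} can be computed block-by-block.

M has Jordan form
J =
  [-3, 0, 0]
  [ 0, 3, 0]
  [ 0, 0, 3]
(up to reordering of blocks).

Per-block formulas:
  For a 1×1 block at λ = 3: exp(t · [3]) = [e^(3t)].
  For a 1×1 block at λ = -3: exp(t · [-3]) = [e^(-3t)].

After assembling e^{tJ} and conjugating by P, we get:

e^{tM} =
  [2*exp(3*t) - exp(-3*t), 0, -exp(3*t) + exp(-3*t)]
  [exp(3*t) - exp(-3*t), exp(3*t), -exp(3*t) + exp(-3*t)]
  [2*exp(3*t) - 2*exp(-3*t), 0, -exp(3*t) + 2*exp(-3*t)]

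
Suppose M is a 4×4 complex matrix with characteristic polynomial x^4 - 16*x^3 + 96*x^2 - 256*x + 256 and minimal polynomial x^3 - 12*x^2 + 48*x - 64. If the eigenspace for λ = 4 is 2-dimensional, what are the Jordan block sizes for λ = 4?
Block sizes for λ = 4: [3, 1]

Step 1 — from the characteristic polynomial, algebraic multiplicity of λ = 4 is 4. From dim ker(M − (4)·I) = 2, there are exactly 2 Jordan blocks for λ = 4.
Step 2 — from the minimal polynomial, the factor (x − 4)^3 tells us the largest block for λ = 4 has size 3.
Step 3 — with total size 4, 2 blocks, and largest block 3, the block sizes (in nonincreasing order) are [3, 1].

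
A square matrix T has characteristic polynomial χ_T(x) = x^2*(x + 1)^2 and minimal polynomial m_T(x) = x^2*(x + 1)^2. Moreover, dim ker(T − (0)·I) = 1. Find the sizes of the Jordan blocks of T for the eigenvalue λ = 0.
Block sizes for λ = 0: [2]

Step 1 — from the characteristic polynomial, algebraic multiplicity of λ = 0 is 2. From dim ker(T − (0)·I) = 1, there are exactly 1 Jordan blocks for λ = 0.
Step 2 — from the minimal polynomial, the factor (x − 0)^2 tells us the largest block for λ = 0 has size 2.
Step 3 — with total size 2, 1 blocks, and largest block 2, the block sizes (in nonincreasing order) are [2].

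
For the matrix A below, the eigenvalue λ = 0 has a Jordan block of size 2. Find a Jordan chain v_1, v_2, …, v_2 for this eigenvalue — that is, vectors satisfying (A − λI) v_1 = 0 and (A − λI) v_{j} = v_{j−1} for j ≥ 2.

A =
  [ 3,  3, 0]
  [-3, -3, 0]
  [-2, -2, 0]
A Jordan chain for λ = 0 of length 2:
v_1 = (3, -3, -2)ᵀ
v_2 = (1, 0, 0)ᵀ

Let N = A − (0)·I. We want v_2 with N^2 v_2 = 0 but N^1 v_2 ≠ 0; then v_{j-1} := N · v_j for j = 2, …, 2.

Pick v_2 = (1, 0, 0)ᵀ.
Then v_1 = N · v_2 = (3, -3, -2)ᵀ.

Sanity check: (A − (0)·I) v_1 = (0, 0, 0)ᵀ = 0. ✓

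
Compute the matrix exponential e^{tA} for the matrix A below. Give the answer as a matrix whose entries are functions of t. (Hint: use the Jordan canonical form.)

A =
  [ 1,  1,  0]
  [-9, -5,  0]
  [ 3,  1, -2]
e^{tA} =
  [3*t*exp(-2*t) + exp(-2*t), t*exp(-2*t), 0]
  [-9*t*exp(-2*t), -3*t*exp(-2*t) + exp(-2*t), 0]
  [3*t*exp(-2*t), t*exp(-2*t), exp(-2*t)]

Strategy: write A = P · J · P⁻¹ where J is a Jordan canonical form, so e^{tA} = P · e^{tJ} · P⁻¹, and e^{tJ} can be computed block-by-block.

A has Jordan form
J =
  [-2,  1,  0]
  [ 0, -2,  0]
  [ 0,  0, -2]
(up to reordering of blocks).

Per-block formulas:
  For a 1×1 block at λ = -2: exp(t · [-2]) = [e^(-2t)].
  For a 2×2 Jordan block J_2(-2): exp(t · J_2(-2)) = e^(-2t)·(I + t·N), where N is the 2×2 nilpotent shift.

After assembling e^{tJ} and conjugating by P, we get:

e^{tA} =
  [3*t*exp(-2*t) + exp(-2*t), t*exp(-2*t), 0]
  [-9*t*exp(-2*t), -3*t*exp(-2*t) + exp(-2*t), 0]
  [3*t*exp(-2*t), t*exp(-2*t), exp(-2*t)]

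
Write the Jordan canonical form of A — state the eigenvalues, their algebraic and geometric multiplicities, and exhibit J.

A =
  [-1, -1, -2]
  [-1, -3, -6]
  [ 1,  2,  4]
J_3(0)

The characteristic polynomial is
  det(x·I − A) = x^3

Eigenvalues and multiplicities (the geometric multiplicity of λ is n − rank(A − λI), which equals the number of Jordan blocks for λ):
  λ = 0: algebraic multiplicity = 3, geometric multiplicity = 1

Determining the block sizes for each eigenvalue:
  λ = 0: one block (gm = 1), so the single block has size am = 3 → block sizes [3]

Assembling the blocks gives a Jordan form
J =
  [0, 1, 0]
  [0, 0, 1]
  [0, 0, 0]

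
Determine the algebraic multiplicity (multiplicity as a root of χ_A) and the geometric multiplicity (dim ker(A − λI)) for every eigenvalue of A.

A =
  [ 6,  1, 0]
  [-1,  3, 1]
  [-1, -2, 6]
λ = 5: alg = 3, geom = 1

Step 1 — factor the characteristic polynomial to read off the algebraic multiplicities:
  χ_A(x) = (x - 5)^3

Step 2 — compute geometric multiplicities via the rank-nullity identity g(λ) = n − rank(A − λI):
  rank(A − (5)·I) = 2, so dim ker(A − (5)·I) = n − 2 = 1

Summary:
  λ = 5: algebraic multiplicity = 3, geometric multiplicity = 1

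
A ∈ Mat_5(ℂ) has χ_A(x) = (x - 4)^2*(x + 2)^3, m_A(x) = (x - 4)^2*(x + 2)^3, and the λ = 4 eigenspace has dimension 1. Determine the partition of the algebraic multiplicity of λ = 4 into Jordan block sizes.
Block sizes for λ = 4: [2]

Step 1 — from the characteristic polynomial, algebraic multiplicity of λ = 4 is 2. From dim ker(A − (4)·I) = 1, there are exactly 1 Jordan blocks for λ = 4.
Step 2 — from the minimal polynomial, the factor (x − 4)^2 tells us the largest block for λ = 4 has size 2.
Step 3 — with total size 2, 1 blocks, and largest block 2, the block sizes (in nonincreasing order) are [2].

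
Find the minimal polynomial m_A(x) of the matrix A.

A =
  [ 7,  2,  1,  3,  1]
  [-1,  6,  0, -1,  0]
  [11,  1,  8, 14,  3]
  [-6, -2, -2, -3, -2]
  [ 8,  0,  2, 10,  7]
x^3 - 15*x^2 + 75*x - 125

The characteristic polynomial is χ_A(x) = (x - 5)^5, so the eigenvalues are known. The minimal polynomial is
  m_A(x) = Π_λ (x − λ)^{k_λ}
where k_λ is the size of the *largest* Jordan block for λ (equivalently, the smallest k with (A − λI)^k v = 0 for every generalised eigenvector v of λ).

  λ = 5: largest Jordan block has size 3, contributing (x − 5)^3

So m_A(x) = (x - 5)^3 = x^3 - 15*x^2 + 75*x - 125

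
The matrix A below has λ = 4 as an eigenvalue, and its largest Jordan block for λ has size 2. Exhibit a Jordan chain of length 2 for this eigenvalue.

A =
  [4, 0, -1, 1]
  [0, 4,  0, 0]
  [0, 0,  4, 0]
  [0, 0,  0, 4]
A Jordan chain for λ = 4 of length 2:
v_1 = (-1, 0, 0, 0)ᵀ
v_2 = (0, 0, 1, 0)ᵀ

Let N = A − (4)·I. We want v_2 with N^2 v_2 = 0 but N^1 v_2 ≠ 0; then v_{j-1} := N · v_j for j = 2, …, 2.

Pick v_2 = (0, 0, 1, 0)ᵀ.
Then v_1 = N · v_2 = (-1, 0, 0, 0)ᵀ.

Sanity check: (A − (4)·I) v_1 = (0, 0, 0, 0)ᵀ = 0. ✓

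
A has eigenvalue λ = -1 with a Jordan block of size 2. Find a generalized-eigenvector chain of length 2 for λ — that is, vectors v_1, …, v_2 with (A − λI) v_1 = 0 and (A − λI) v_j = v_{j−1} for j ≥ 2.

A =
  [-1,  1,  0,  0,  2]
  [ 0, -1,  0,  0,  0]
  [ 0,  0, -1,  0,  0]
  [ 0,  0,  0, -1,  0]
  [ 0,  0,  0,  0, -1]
A Jordan chain for λ = -1 of length 2:
v_1 = (1, 0, 0, 0, 0)ᵀ
v_2 = (0, 1, 0, 0, 0)ᵀ

Let N = A − (-1)·I. We want v_2 with N^2 v_2 = 0 but N^1 v_2 ≠ 0; then v_{j-1} := N · v_j for j = 2, …, 2.

Pick v_2 = (0, 1, 0, 0, 0)ᵀ.
Then v_1 = N · v_2 = (1, 0, 0, 0, 0)ᵀ.

Sanity check: (A − (-1)·I) v_1 = (0, 0, 0, 0, 0)ᵀ = 0. ✓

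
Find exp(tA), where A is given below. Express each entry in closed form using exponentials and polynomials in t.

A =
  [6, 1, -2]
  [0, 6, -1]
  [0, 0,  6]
e^{tA} =
  [exp(6*t), t*exp(6*t), -t^2*exp(6*t)/2 - 2*t*exp(6*t)]
  [0, exp(6*t), -t*exp(6*t)]
  [0, 0, exp(6*t)]

Strategy: write A = P · J · P⁻¹ where J is a Jordan canonical form, so e^{tA} = P · e^{tJ} · P⁻¹, and e^{tJ} can be computed block-by-block.

A has Jordan form
J =
  [6, 1, 0]
  [0, 6, 1]
  [0, 0, 6]
(up to reordering of blocks).

Per-block formulas:
  For a 3×3 Jordan block J_3(6): exp(t · J_3(6)) = e^(6t)·(I + t·N + (t^2/2)·N^2), where N is the 3×3 nilpotent shift.

After assembling e^{tJ} and conjugating by P, we get:

e^{tA} =
  [exp(6*t), t*exp(6*t), -t^2*exp(6*t)/2 - 2*t*exp(6*t)]
  [0, exp(6*t), -t*exp(6*t)]
  [0, 0, exp(6*t)]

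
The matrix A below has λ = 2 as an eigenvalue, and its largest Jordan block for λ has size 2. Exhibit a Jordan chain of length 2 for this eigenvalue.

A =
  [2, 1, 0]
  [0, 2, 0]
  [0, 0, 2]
A Jordan chain for λ = 2 of length 2:
v_1 = (1, 0, 0)ᵀ
v_2 = (0, 1, 0)ᵀ

Let N = A − (2)·I. We want v_2 with N^2 v_2 = 0 but N^1 v_2 ≠ 0; then v_{j-1} := N · v_j for j = 2, …, 2.

Pick v_2 = (0, 1, 0)ᵀ.
Then v_1 = N · v_2 = (1, 0, 0)ᵀ.

Sanity check: (A − (2)·I) v_1 = (0, 0, 0)ᵀ = 0. ✓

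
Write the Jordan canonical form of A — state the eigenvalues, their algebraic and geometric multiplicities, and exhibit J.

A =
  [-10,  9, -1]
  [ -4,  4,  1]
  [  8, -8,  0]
J_3(-2)

The characteristic polynomial is
  det(x·I − A) = x^3 + 6*x^2 + 12*x + 8 = (x + 2)^3

Eigenvalues and multiplicities (the geometric multiplicity of λ is n − rank(A − λI), which equals the number of Jordan blocks for λ):
  λ = -2: algebraic multiplicity = 3, geometric multiplicity = 1

Determining the block sizes for each eigenvalue:
  λ = -2: one block (gm = 1), so the single block has size am = 3 → block sizes [3]

Assembling the blocks gives a Jordan form
J =
  [-2,  1,  0]
  [ 0, -2,  1]
  [ 0,  0, -2]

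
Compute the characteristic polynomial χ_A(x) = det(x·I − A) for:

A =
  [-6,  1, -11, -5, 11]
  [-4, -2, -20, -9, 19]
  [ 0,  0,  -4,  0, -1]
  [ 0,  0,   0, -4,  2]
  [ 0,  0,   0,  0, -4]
x^5 + 20*x^4 + 160*x^3 + 640*x^2 + 1280*x + 1024

Expanding det(x·I − A) (e.g. by cofactor expansion or by noting that A is similar to its Jordan form J, which has the same characteristic polynomial as A) gives
  χ_A(x) = x^5 + 20*x^4 + 160*x^3 + 640*x^2 + 1280*x + 1024
which factors as (x + 4)^5. The eigenvalues (with algebraic multiplicities) are λ = -4 with multiplicity 5.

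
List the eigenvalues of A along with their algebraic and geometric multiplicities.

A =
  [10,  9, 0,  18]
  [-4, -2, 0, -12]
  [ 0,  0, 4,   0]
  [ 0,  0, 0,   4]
λ = 4: alg = 4, geom = 3

Step 1 — factor the characteristic polynomial to read off the algebraic multiplicities:
  χ_A(x) = (x - 4)^4

Step 2 — compute geometric multiplicities via the rank-nullity identity g(λ) = n − rank(A − λI):
  rank(A − (4)·I) = 1, so dim ker(A − (4)·I) = n − 1 = 3

Summary:
  λ = 4: algebraic multiplicity = 4, geometric multiplicity = 3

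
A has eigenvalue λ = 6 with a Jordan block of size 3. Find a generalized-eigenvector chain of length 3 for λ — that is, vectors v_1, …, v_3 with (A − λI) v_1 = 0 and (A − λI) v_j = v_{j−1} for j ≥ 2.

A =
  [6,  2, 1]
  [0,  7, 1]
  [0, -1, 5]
A Jordan chain for λ = 6 of length 3:
v_1 = (1, 0, 0)ᵀ
v_2 = (2, 1, -1)ᵀ
v_3 = (0, 1, 0)ᵀ

Let N = A − (6)·I. We want v_3 with N^3 v_3 = 0 but N^2 v_3 ≠ 0; then v_{j-1} := N · v_j for j = 3, …, 2.

Pick v_3 = (0, 1, 0)ᵀ.
Then v_2 = N · v_3 = (2, 1, -1)ᵀ.
Then v_1 = N · v_2 = (1, 0, 0)ᵀ.

Sanity check: (A − (6)·I) v_1 = (0, 0, 0)ᵀ = 0. ✓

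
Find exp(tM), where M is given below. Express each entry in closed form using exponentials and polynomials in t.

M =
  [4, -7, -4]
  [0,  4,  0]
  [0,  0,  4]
e^{tM} =
  [exp(4*t), -7*t*exp(4*t), -4*t*exp(4*t)]
  [0, exp(4*t), 0]
  [0, 0, exp(4*t)]

Strategy: write M = P · J · P⁻¹ where J is a Jordan canonical form, so e^{tM} = P · e^{tJ} · P⁻¹, and e^{tJ} can be computed block-by-block.

M has Jordan form
J =
  [4, 1, 0]
  [0, 4, 0]
  [0, 0, 4]
(up to reordering of blocks).

Per-block formulas:
  For a 2×2 Jordan block J_2(4): exp(t · J_2(4)) = e^(4t)·(I + t·N), where N is the 2×2 nilpotent shift.
  For a 1×1 block at λ = 4: exp(t · [4]) = [e^(4t)].

After assembling e^{tJ} and conjugating by P, we get:

e^{tM} =
  [exp(4*t), -7*t*exp(4*t), -4*t*exp(4*t)]
  [0, exp(4*t), 0]
  [0, 0, exp(4*t)]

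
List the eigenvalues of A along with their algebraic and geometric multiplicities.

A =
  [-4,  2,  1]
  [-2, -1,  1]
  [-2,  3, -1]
λ = -2: alg = 3, geom = 1

Step 1 — factor the characteristic polynomial to read off the algebraic multiplicities:
  χ_A(x) = (x + 2)^3

Step 2 — compute geometric multiplicities via the rank-nullity identity g(λ) = n − rank(A − λI):
  rank(A − (-2)·I) = 2, so dim ker(A − (-2)·I) = n − 2 = 1

Summary:
  λ = -2: algebraic multiplicity = 3, geometric multiplicity = 1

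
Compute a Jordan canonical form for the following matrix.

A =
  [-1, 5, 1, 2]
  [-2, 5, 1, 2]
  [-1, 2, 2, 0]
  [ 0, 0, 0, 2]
J_3(2) ⊕ J_1(2)

The characteristic polynomial is
  det(x·I − A) = x^4 - 8*x^3 + 24*x^2 - 32*x + 16 = (x - 2)^4

Eigenvalues and multiplicities (the geometric multiplicity of λ is n − rank(A − λI), which equals the number of Jordan blocks for λ):
  λ = 2: algebraic multiplicity = 4, geometric multiplicity = 2

Determining the block sizes for each eigenvalue:
  λ = 2: with am = 4 and gm = 2, the partition is not yet determined (e.g. several partitions of 4 into 2 parts exist). Let N = A − (2)·I. Computing rank(N^1) = 2, rank(N^2) = 1, rank(N^3) = 0; the number of blocks of size ≥ j is rank(N^{j−1}) − rank(N^j), giving [2, 1, 1]. So we have 1 block(s) of size 3, 1 block(s) of size 1 → block sizes [3, 1]

Assembling the blocks gives a Jordan form
J =
  [2, 1, 0, 0]
  [0, 2, 1, 0]
  [0, 0, 2, 0]
  [0, 0, 0, 2]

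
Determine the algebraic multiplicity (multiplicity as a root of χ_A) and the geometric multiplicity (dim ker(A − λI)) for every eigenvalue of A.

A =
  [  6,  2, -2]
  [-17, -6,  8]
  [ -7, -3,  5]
λ = 1: alg = 1, geom = 1; λ = 2: alg = 2, geom = 1

Step 1 — factor the characteristic polynomial to read off the algebraic multiplicities:
  χ_A(x) = (x - 2)^2*(x - 1)

Step 2 — compute geometric multiplicities via the rank-nullity identity g(λ) = n − rank(A − λI):
  rank(A − (1)·I) = 2, so dim ker(A − (1)·I) = n − 2 = 1
  rank(A − (2)·I) = 2, so dim ker(A − (2)·I) = n − 2 = 1

Summary:
  λ = 1: algebraic multiplicity = 1, geometric multiplicity = 1
  λ = 2: algebraic multiplicity = 2, geometric multiplicity = 1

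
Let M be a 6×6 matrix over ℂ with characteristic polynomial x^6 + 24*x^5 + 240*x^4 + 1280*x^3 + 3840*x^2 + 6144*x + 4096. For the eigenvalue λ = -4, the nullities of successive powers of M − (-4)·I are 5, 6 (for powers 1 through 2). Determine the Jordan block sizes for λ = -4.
Block sizes for λ = -4: [2, 1, 1, 1, 1]

From the dimensions of kernels of powers, the number of Jordan blocks of size at least j is d_j − d_{j−1} where d_j = dim ker(N^j) (with d_0 = 0). Computing the differences gives [5, 1].
The number of blocks of size exactly k is (#blocks of size ≥ k) − (#blocks of size ≥ k + 1), so the partition is: 4 block(s) of size 1, 1 block(s) of size 2.
In nonincreasing order the block sizes are [2, 1, 1, 1, 1].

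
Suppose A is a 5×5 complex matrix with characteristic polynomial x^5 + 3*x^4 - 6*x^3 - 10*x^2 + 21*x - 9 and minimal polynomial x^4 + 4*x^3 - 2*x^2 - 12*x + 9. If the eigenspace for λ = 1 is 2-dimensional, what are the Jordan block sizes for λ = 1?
Block sizes for λ = 1: [2, 1]

Step 1 — from the characteristic polynomial, algebraic multiplicity of λ = 1 is 3. From dim ker(A − (1)·I) = 2, there are exactly 2 Jordan blocks for λ = 1.
Step 2 — from the minimal polynomial, the factor (x − 1)^2 tells us the largest block for λ = 1 has size 2.
Step 3 — with total size 3, 2 blocks, and largest block 2, the block sizes (in nonincreasing order) are [2, 1].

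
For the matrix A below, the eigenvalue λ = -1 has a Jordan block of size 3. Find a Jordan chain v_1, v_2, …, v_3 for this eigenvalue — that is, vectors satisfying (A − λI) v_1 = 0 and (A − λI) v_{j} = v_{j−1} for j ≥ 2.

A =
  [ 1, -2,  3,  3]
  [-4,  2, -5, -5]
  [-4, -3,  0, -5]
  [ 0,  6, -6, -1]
A Jordan chain for λ = -1 of length 3:
v_1 = (1, -2, -2, 0)ᵀ
v_2 = (3, -5, -5, 0)ᵀ
v_3 = (0, 0, 0, 1)ᵀ

Let N = A − (-1)·I. We want v_3 with N^3 v_3 = 0 but N^2 v_3 ≠ 0; then v_{j-1} := N · v_j for j = 3, …, 2.

Pick v_3 = (0, 0, 0, 1)ᵀ.
Then v_2 = N · v_3 = (3, -5, -5, 0)ᵀ.
Then v_1 = N · v_2 = (1, -2, -2, 0)ᵀ.

Sanity check: (A − (-1)·I) v_1 = (0, 0, 0, 0)ᵀ = 0. ✓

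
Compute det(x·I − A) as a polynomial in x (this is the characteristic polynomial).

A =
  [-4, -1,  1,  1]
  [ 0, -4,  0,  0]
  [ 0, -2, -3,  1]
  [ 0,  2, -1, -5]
x^4 + 16*x^3 + 96*x^2 + 256*x + 256

Expanding det(x·I − A) (e.g. by cofactor expansion or by noting that A is similar to its Jordan form J, which has the same characteristic polynomial as A) gives
  χ_A(x) = x^4 + 16*x^3 + 96*x^2 + 256*x + 256
which factors as (x + 4)^4. The eigenvalues (with algebraic multiplicities) are λ = -4 with multiplicity 4.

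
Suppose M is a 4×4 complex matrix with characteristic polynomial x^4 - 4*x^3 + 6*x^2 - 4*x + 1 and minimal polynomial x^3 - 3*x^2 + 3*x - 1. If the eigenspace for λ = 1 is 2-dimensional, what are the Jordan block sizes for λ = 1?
Block sizes for λ = 1: [3, 1]

Step 1 — from the characteristic polynomial, algebraic multiplicity of λ = 1 is 4. From dim ker(M − (1)·I) = 2, there are exactly 2 Jordan blocks for λ = 1.
Step 2 — from the minimal polynomial, the factor (x − 1)^3 tells us the largest block for λ = 1 has size 3.
Step 3 — with total size 4, 2 blocks, and largest block 3, the block sizes (in nonincreasing order) are [3, 1].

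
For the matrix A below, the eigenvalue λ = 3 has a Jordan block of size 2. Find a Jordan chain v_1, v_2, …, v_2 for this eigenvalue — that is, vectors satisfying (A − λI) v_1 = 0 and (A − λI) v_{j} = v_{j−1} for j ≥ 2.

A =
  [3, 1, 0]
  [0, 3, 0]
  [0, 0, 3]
A Jordan chain for λ = 3 of length 2:
v_1 = (1, 0, 0)ᵀ
v_2 = (0, 1, 0)ᵀ

Let N = A − (3)·I. We want v_2 with N^2 v_2 = 0 but N^1 v_2 ≠ 0; then v_{j-1} := N · v_j for j = 2, …, 2.

Pick v_2 = (0, 1, 0)ᵀ.
Then v_1 = N · v_2 = (1, 0, 0)ᵀ.

Sanity check: (A − (3)·I) v_1 = (0, 0, 0)ᵀ = 0. ✓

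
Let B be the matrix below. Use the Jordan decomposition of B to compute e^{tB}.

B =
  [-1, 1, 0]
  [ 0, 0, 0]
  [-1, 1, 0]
e^{tB} =
  [exp(-t), 1 - exp(-t), 0]
  [0, 1, 0]
  [-1 + exp(-t), 1 - exp(-t), 1]

Strategy: write B = P · J · P⁻¹ where J is a Jordan canonical form, so e^{tB} = P · e^{tJ} · P⁻¹, and e^{tJ} can be computed block-by-block.

B has Jordan form
J =
  [-1, 0, 0]
  [ 0, 0, 0]
  [ 0, 0, 0]
(up to reordering of blocks).

Per-block formulas:
  For a 1×1 block at λ = 0: exp(t · [0]) = [e^(0t)].
  For a 1×1 block at λ = -1: exp(t · [-1]) = [e^(-1t)].

After assembling e^{tJ} and conjugating by P, we get:

e^{tB} =
  [exp(-t), 1 - exp(-t), 0]
  [0, 1, 0]
  [-1 + exp(-t), 1 - exp(-t), 1]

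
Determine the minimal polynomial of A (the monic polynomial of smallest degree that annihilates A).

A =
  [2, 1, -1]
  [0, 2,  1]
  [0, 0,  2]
x^3 - 6*x^2 + 12*x - 8

The characteristic polynomial is χ_A(x) = (x - 2)^3, so the eigenvalues are known. The minimal polynomial is
  m_A(x) = Π_λ (x − λ)^{k_λ}
where k_λ is the size of the *largest* Jordan block for λ (equivalently, the smallest k with (A − λI)^k v = 0 for every generalised eigenvector v of λ).

  λ = 2: largest Jordan block has size 3, contributing (x − 2)^3

So m_A(x) = (x - 2)^3 = x^3 - 6*x^2 + 12*x - 8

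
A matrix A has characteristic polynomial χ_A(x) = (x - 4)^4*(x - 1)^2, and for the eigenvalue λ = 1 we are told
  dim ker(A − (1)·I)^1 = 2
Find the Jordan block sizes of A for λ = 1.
Block sizes for λ = 1: [1, 1]

From the dimensions of kernels of powers, the number of Jordan blocks of size at least j is d_j − d_{j−1} where d_j = dim ker(N^j) (with d_0 = 0). Computing the differences gives [2].
The number of blocks of size exactly k is (#blocks of size ≥ k) − (#blocks of size ≥ k + 1), so the partition is: 2 block(s) of size 1.
In nonincreasing order the block sizes are [1, 1].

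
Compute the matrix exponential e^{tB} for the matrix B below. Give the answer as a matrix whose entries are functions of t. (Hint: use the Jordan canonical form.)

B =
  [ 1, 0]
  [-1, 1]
e^{tB} =
  [exp(t), 0]
  [-t*exp(t), exp(t)]

Strategy: write B = P · J · P⁻¹ where J is a Jordan canonical form, so e^{tB} = P · e^{tJ} · P⁻¹, and e^{tJ} can be computed block-by-block.

B has Jordan form
J =
  [1, 1]
  [0, 1]
(up to reordering of blocks).

Per-block formulas:
  For a 2×2 Jordan block J_2(1): exp(t · J_2(1)) = e^(1t)·(I + t·N), where N is the 2×2 nilpotent shift.

After assembling e^{tJ} and conjugating by P, we get:

e^{tB} =
  [exp(t), 0]
  [-t*exp(t), exp(t)]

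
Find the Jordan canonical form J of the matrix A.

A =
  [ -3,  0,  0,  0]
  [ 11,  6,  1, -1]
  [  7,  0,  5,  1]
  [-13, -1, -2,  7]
J_1(-3) ⊕ J_3(6)

The characteristic polynomial is
  det(x·I − A) = x^4 - 15*x^3 + 54*x^2 + 108*x - 648 = (x - 6)^3*(x + 3)

Eigenvalues and multiplicities (the geometric multiplicity of λ is n − rank(A − λI), which equals the number of Jordan blocks for λ):
  λ = -3: algebraic multiplicity = 1, geometric multiplicity = 1
  λ = 6: algebraic multiplicity = 3, geometric multiplicity = 1

Determining the block sizes for each eigenvalue:
  λ = -3: one block (gm = 1), so the single block has size am = 1 → block sizes [1]
  λ = 6: one block (gm = 1), so the single block has size am = 3 → block sizes [3]

Assembling the blocks gives a Jordan form
J =
  [-3, 0, 0, 0]
  [ 0, 6, 1, 0]
  [ 0, 0, 6, 1]
  [ 0, 0, 0, 6]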